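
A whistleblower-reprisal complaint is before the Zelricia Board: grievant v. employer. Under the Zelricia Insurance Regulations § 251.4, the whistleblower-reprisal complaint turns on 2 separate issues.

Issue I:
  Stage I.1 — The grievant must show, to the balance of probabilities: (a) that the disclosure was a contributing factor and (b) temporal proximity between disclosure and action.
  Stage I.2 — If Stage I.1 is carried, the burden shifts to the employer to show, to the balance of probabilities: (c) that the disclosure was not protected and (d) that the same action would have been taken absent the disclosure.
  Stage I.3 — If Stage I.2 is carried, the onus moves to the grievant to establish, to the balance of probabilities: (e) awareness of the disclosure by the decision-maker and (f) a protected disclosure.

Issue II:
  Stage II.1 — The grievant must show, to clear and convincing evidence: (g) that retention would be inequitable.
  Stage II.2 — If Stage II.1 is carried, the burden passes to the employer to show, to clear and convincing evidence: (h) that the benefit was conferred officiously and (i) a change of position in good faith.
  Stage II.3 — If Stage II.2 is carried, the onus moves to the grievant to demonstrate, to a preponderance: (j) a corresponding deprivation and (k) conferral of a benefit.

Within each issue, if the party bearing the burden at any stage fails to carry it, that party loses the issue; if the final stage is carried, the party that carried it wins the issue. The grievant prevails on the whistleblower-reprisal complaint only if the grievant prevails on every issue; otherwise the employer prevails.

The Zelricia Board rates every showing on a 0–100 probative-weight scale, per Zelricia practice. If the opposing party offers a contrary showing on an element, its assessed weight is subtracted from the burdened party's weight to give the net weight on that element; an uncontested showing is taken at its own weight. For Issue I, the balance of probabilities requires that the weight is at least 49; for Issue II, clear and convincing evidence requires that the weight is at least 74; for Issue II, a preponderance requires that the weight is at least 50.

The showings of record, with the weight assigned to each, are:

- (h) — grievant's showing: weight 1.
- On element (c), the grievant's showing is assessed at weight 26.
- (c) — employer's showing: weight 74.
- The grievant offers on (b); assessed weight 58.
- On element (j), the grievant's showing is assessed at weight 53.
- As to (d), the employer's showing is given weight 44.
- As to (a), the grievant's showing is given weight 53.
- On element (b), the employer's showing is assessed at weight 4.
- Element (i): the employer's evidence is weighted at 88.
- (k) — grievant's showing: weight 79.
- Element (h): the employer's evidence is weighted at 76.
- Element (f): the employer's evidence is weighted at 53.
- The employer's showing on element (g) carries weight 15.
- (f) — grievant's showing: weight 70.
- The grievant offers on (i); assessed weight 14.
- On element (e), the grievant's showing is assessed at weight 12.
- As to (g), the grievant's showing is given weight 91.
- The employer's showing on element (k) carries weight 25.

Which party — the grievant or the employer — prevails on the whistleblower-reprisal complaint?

grievant

— Issue I —
At Stage I.1 the grievant must meet the balance of probabilities (weight is at least 49): on (a) the weight is 53, which does reach 49, so (a) meets the standard; on (b) the weight is 58 less the opposing 4 gives net 54, ≥ 49, so (b) meets the standard.
  The grievant carries Stage I.1; the employer now bears the burden.
At Stage I.2 the employer must meet the balance of probabilities (weight is at least 49): on (c) the weight is 74 less the opposing 26 gives net 48, which does not reach 49, so (c) does not meet the standard; on (d) the weight is 44, < 49, so (d) does not meet the standard.
  Not every element is met, so the employer fails to carry Stage I.2.
The analysis ends at Stage I.2; the grievant prevails on this issue.
— Issue II —
Stage II.1 — burden on grievant; standard: clear and convincing evidence (weight is at least 74).
    (g): 91 − 15 = 76 ≥ 74 [met]
  Stage II.1 carried; the burden shifts to the employer.
Stage II.2 — burden on employer; standard: clear and convincing evidence (weight is at least 74).
    (h): 76 − 1 = 75 ≥ 74 [met]
    (i): 88 − 14 = 74 ≥ 74 [met]
  The employer carries Stage II.2; the grievant now bears the burden.
Stage II.3 — burden on grievant; standard: a preponderance (weight is at least 50).
    (j): 53 ≥ 50 [met]
    (k): 79 − 25 = 54 ≥ 50 [met]
  All elements met at the final stage.
All stages carried — the grievant prevails on this issue.
Per-issue: Issue I → grievant; Issue II → grievant. The grievant must prevail on every issue; overall, the grievant prevails.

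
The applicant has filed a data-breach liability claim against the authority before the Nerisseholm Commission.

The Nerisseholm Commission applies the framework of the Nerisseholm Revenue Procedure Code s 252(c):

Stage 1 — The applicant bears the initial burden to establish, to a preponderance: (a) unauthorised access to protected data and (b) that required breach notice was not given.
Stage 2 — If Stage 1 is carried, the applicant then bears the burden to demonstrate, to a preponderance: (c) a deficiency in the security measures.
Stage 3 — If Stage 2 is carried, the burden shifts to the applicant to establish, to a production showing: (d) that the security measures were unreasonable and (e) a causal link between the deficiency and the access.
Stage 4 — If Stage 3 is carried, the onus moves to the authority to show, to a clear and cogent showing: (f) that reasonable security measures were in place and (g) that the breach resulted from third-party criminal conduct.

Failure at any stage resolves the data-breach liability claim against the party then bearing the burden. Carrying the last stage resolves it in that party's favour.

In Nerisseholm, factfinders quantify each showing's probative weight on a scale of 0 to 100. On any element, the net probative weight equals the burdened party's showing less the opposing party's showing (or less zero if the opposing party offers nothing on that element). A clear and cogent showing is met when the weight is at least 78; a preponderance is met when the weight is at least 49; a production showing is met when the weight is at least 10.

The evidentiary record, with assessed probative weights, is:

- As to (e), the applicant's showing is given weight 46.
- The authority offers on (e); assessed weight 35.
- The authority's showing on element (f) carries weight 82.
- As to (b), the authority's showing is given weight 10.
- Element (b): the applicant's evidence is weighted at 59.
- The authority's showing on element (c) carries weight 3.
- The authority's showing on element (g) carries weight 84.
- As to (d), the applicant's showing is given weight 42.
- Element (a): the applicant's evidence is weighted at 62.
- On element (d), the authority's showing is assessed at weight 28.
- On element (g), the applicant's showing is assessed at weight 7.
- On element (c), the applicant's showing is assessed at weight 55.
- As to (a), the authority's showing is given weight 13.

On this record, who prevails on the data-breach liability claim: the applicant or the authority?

applicant

Stage 1 (applicant, a preponderance, weight is at least 49): (a) net 62−13=49 ≥ 49 — meets; (b) net 59−10=49 ≥ 49 — meets.
  Stage 1 is satisfied; the applicant continues to bear the burden.
Stage 2 (applicant, a preponderance, weight is at least 49): (c) net 55−3=52 ≥ 49 — meets.
  Stage 2 is satisfied; the applicant continues to bear the burden.
Stage 3 (applicant, a production showing, weight is at least 10): (d) net 42−28=14 ≥ 10 — meets; (e) net 46−35=11 ≥ 10 — meets.
  All elements met. The burden passes to the authority.
Stage 4 (authority, a clear and cogent showing, weight is at least 78): (f) 82 ≥ 78 — meets; (g) net 84−7=77 < 78 — fails.
  Not every element is met, so the authority fails to carry Stage 4.
So the applicant prevails.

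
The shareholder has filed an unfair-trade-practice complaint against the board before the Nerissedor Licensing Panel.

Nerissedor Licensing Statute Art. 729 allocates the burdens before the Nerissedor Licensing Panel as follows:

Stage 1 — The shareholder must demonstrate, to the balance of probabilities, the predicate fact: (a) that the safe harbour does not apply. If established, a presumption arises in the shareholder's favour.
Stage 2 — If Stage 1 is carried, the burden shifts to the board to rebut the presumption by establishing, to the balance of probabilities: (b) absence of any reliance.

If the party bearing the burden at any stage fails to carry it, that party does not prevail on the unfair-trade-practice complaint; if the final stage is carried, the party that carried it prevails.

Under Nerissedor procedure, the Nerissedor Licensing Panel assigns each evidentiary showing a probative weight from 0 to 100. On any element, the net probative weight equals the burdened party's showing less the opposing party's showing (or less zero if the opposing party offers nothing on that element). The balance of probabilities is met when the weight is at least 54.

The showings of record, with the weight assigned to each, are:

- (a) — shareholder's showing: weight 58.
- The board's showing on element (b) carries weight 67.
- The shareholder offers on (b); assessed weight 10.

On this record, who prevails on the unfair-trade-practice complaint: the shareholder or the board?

board

At Stage 1 the shareholder must meet the balance of probabilities (weight is at least 54): on (a) the weight is 58, ≥ 54, so (a) meets the standard.
  All elements met. The burden passes to the board.
At Stage 2 the board must meet the balance of probabilities (weight is at least 54): on (b) the weight is 67 less the opposing 10 gives net 57, ≥ 54, so (b) meets the standard.
  All elements met at the final stage.
All stages carried — the board prevails.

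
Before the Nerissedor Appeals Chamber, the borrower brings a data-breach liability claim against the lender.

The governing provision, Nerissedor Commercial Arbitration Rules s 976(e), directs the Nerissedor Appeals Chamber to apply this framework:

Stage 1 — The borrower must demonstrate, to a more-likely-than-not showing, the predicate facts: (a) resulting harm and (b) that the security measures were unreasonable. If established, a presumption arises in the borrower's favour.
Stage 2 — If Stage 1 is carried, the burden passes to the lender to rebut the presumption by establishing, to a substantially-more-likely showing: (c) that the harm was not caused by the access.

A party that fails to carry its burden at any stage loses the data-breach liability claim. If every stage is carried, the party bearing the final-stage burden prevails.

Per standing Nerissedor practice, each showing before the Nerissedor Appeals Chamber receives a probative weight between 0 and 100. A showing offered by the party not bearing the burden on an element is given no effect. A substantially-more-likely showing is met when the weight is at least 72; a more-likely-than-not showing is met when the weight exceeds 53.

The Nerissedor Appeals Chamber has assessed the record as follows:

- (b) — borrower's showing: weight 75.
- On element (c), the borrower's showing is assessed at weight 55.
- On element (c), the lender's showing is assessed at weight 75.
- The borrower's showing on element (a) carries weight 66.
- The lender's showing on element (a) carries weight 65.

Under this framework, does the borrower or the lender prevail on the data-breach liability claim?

Stage 1 (borrower, a more-likely-than-not showing, weight exceeds 53): (a) 66 (lender's 65 disregarded) > 53 — meets; (b) 75 > 53 — meets.
  The borrower carries Stage 1; the lender now bears the burden.
Stage 2 (lender, a substantially-more-likely showing, weight is at least 72): (c) 75 (borrower's 55 disregarded) ≥ 72 — meets.
  All elements met at the final stage.
Every stage carried; the lender prevails.

lender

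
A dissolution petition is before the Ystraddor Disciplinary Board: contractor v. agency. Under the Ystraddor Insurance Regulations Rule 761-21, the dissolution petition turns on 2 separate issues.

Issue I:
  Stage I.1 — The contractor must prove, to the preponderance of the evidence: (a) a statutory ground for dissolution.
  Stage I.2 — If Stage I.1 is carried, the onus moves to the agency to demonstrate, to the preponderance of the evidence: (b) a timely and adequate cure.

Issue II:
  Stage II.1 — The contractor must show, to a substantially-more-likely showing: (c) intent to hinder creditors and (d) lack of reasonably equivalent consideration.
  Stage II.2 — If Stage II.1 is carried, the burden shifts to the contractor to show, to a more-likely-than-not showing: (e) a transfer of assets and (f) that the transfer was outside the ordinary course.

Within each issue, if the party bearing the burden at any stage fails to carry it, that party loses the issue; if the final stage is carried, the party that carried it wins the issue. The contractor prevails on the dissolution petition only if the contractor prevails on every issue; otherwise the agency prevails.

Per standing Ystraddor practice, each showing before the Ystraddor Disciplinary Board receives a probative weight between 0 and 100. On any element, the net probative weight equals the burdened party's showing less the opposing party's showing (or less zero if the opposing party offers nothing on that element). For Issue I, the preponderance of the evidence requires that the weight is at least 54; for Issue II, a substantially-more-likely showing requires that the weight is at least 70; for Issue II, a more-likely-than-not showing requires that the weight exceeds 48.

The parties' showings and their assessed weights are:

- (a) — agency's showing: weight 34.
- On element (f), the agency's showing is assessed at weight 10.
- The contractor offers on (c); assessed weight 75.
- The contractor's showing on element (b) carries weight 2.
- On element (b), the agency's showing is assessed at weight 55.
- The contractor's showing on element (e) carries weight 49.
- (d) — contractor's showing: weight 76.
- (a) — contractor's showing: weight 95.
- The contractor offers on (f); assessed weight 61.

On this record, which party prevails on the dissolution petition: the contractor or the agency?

— Issue I —
At Stage I.1 the contractor must meet the preponderance of the evidence (weight is at least 54): on (a) the weight is 95 less the opposing 34 gives net 61, ≥ 54, so (a) meets the standard.
  All elements met. The burden passes to the agency.
At Stage I.2 the agency must meet the preponderance of the evidence (weight is at least 54): on (b) the weight is 55 less the opposing 2 gives net 53, which does not reach 54, so (b) does not meet the standard.
  Stage I.2 not carried; the agency fails its burden.
So the contractor prevails on this issue.
— Issue II —
At Stage II.1 the contractor must meet a substantially-more-likely showing (weight is at least 70): on (c) the weight is 75, ≥ 70, so (c) meets the standard; on (d) the weight is 76, ≥ 70, so (d) meets the standard.
  All elements met. The contractor retains the burden for Stage II.2.
At Stage II.2 the contractor must meet a more-likely-than-not showing (weight exceeds 48): on (e) the weight is 49, which does exceed 48, so (e) meets the standard; on (f) the weight is 61 less the opposing 10 gives net 51, which does exceed 48, so (f) meets the standard.
  All elements met at the final stage.
Every stage carried; the contractor prevails on this issue.
Per-issue: Issue I → contractor; Issue II → contractor. The contractor must prevail on every issue; overall, the contractor prevails.

contractor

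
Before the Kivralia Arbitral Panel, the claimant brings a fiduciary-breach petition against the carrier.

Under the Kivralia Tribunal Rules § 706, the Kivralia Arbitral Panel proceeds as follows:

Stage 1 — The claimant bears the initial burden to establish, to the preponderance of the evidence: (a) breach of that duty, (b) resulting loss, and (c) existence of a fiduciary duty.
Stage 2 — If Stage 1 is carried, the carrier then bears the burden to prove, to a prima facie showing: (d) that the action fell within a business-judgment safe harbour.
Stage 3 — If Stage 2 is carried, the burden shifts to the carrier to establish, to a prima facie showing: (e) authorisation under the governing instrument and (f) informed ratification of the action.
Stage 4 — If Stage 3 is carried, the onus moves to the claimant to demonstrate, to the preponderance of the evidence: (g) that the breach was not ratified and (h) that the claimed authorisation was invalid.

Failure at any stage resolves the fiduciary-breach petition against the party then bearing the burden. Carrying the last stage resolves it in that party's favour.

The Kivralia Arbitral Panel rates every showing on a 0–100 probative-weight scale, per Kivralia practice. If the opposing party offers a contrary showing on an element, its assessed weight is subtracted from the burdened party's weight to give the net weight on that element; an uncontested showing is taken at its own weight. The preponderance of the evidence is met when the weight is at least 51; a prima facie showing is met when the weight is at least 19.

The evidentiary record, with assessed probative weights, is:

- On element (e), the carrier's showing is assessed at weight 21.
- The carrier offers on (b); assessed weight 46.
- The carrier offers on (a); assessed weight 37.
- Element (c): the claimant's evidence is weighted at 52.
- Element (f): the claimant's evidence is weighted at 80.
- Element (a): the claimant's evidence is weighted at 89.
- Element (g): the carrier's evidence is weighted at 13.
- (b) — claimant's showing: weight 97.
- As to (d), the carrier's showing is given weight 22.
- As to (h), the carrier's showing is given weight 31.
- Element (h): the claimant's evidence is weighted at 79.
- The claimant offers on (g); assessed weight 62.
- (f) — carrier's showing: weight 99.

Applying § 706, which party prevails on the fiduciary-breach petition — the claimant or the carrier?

carrier

Stage 1 — burden on claimant; standard: the preponderance of the evidence (weight is at least 51).
    (a): 89 − 37 = 52 ≥ 51 [met]
    (b): 97 − 46 = 51 ≥ 51 [met]
    (c): 52 ≥ 51 [met]
  Stage 1 is satisfied; the onus moves to the carrier.
Stage 2 — burden on carrier; standard: a prima facie showing (weight is at least 19).
    (d): 22 ≥ 19 [met]
  Stage 2 carried; the burden remains with the carrier.
Stage 3 — burden on carrier; standard: a prima facie showing (weight is at least 19).
    (e): 21 ≥ 19 [met]
    (f): 99 − 80 = 19 ≥ 19 [met]
  Stage 3 is satisfied; the onus moves to the claimant.
Stage 4 — burden on claimant; standard: the preponderance of the evidence (weight is at least 51).
    (g): 62 − 13 = 49 < 51 [not met]
    (h): 79 − 31 = 48 < 51 [not met]
  Stage 4 not carried; the claimant fails its burden.
So the carrier prevails.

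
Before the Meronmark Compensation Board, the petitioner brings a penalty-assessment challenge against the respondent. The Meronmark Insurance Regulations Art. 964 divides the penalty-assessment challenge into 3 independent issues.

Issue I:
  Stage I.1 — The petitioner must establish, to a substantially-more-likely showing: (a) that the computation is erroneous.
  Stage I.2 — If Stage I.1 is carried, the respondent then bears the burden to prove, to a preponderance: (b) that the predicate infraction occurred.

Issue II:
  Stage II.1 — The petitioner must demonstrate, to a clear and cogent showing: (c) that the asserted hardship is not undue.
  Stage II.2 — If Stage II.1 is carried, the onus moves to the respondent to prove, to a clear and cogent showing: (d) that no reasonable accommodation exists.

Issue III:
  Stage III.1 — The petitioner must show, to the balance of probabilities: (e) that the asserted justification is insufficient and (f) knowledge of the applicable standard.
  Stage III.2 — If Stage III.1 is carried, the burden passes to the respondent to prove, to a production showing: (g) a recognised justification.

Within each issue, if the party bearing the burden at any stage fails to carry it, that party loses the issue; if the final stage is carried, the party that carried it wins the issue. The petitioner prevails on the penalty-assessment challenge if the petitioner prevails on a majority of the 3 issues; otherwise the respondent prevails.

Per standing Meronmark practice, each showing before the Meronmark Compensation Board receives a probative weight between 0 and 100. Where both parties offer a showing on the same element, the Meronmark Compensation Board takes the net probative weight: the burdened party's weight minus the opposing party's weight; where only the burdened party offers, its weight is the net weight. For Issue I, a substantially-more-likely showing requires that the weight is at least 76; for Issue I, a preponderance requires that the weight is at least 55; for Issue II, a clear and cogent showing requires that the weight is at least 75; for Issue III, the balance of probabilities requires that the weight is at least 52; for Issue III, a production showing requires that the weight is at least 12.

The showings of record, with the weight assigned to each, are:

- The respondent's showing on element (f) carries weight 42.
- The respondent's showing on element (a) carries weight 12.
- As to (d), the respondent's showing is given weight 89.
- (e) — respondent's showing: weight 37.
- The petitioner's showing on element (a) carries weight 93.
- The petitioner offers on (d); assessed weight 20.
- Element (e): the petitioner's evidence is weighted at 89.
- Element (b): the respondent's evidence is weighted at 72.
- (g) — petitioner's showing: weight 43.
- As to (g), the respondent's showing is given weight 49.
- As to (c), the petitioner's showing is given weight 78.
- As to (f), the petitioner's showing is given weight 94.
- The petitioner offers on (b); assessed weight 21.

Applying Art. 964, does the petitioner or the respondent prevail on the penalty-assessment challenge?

petitioner

— Issue I —
Stage I.1 — burden on petitioner; standard: a substantially-more-likely showing (weight is at least 76).
    (a): 93 − 12 = 81 ≥ 76 [met]
  Stage I.1 carried; the burden shifts to the respondent.
Stage I.2 — burden on respondent; standard: a preponderance (weight is at least 55).
    (b): 72 − 21 = 51 < 55 [not met]
  Not every element is met, so the respondent fails to carry Stage I.2.
The analysis ends at Stage I.2; the petitioner prevails on this issue.
— Issue II —
Stage II.1 (petitioner, a clear and cogent showing, weight is at least 75): (c) 78 ≥ 75 — meets.
  Stage II.1 carried; the burden shifts to the respondent.
Stage II.2 (respondent, a clear and cogent showing, weight is at least 75): (d) net 89−20=69 < 75 — fails.
  Stage II.2 not carried; the respondent fails its burden.
So the petitioner prevails on this issue.
— Issue III —
At Stage III.1 the petitioner must meet the balance of probabilities (weight is at least 52): on (e) the weight is 89 less the opposing 37 gives net 52, which does reach 52, so (e) meets the standard; on (f) the weight is 94 less the opposing 42 gives net 52, ≥ 52, so (f) meets the standard.
  The petitioner carries Stage III.1; the respondent now bears the burden.
At Stage III.2 the respondent must meet a production showing (weight is at least 12): on (g) the weight is 49 less the opposing 43 gives net 6, < 12, so (g) does not meet the standard.
  Stage III.2 not carried; the respondent fails its burden.
The petitioner prevails on this issue.
Per-issue: Issue I → petitioner; Issue II → petitioner; Issue III → petitioner. The petitioner must prevail on a majority of issues; overall, the petitioner prevails.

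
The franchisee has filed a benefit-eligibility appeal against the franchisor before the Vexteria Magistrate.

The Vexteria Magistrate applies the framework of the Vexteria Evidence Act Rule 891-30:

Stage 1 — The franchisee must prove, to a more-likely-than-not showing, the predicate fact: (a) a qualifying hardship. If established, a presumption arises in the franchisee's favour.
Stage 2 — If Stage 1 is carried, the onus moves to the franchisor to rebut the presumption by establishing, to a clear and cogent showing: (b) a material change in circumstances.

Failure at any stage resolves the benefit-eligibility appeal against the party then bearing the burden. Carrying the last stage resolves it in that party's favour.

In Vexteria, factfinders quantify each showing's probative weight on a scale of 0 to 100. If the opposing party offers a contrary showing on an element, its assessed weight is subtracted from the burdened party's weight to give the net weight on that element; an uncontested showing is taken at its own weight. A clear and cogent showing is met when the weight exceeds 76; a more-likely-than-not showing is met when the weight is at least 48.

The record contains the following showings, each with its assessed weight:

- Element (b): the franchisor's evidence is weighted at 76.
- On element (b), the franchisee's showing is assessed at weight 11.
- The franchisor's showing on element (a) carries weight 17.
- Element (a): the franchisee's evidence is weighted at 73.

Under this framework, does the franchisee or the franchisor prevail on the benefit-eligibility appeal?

franchisee

At Stage 1 the franchisee must meet a more-likely-than-not showing (weight is at least 48): on (a) the weight is 73 less the opposing 17 gives net 56, ≥ 48, so (a) meets the standard.
  All elements met. The burden passes to the franchisor.
At Stage 2 the franchisor must meet a clear and cogent showing (weight exceeds 76): on (b) the weight is 76 less the opposing 11 gives net 65, which does not exceed 76, so (b) does not meet the standard.
  Stage 2 not carried; the franchisor fails its burden.
The franchisee prevails.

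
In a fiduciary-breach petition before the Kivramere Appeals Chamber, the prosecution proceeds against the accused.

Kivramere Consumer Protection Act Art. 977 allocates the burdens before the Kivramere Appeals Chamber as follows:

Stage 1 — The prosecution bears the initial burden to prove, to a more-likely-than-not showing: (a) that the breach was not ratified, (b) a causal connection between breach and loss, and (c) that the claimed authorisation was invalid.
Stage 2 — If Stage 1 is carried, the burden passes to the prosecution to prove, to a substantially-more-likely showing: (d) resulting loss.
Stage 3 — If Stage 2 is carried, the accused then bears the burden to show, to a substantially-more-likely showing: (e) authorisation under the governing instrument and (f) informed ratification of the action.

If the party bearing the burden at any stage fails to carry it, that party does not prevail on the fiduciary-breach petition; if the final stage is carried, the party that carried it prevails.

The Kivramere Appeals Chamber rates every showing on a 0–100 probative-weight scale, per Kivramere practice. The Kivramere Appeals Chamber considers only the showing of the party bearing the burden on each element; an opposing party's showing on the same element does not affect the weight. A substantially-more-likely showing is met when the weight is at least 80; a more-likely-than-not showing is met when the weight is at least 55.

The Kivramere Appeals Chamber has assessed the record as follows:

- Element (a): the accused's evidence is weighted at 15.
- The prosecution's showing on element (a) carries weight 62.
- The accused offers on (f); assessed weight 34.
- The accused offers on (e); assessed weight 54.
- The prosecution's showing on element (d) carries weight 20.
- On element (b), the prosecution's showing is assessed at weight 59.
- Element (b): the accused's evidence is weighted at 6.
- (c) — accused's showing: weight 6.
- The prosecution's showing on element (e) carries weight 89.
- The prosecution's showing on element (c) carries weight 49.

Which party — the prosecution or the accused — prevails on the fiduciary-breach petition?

At Stage 1 the prosecution must meet a more-likely-than-not showing (weight is at least 55): on (a) the weight is 62 (the accused's 15 is given no effect), which does reach 55, so (a) meets the standard; on (b) the weight is 59 (the accused's 6 is given no effect), ≥ 55, so (b) meets the standard; on (c) the weight is 49 (the accused's 6 is given no effect), < 55, so (c) does not meet the standard.
  The prosecution does not carry Stage 1.
The accused prevails.

accused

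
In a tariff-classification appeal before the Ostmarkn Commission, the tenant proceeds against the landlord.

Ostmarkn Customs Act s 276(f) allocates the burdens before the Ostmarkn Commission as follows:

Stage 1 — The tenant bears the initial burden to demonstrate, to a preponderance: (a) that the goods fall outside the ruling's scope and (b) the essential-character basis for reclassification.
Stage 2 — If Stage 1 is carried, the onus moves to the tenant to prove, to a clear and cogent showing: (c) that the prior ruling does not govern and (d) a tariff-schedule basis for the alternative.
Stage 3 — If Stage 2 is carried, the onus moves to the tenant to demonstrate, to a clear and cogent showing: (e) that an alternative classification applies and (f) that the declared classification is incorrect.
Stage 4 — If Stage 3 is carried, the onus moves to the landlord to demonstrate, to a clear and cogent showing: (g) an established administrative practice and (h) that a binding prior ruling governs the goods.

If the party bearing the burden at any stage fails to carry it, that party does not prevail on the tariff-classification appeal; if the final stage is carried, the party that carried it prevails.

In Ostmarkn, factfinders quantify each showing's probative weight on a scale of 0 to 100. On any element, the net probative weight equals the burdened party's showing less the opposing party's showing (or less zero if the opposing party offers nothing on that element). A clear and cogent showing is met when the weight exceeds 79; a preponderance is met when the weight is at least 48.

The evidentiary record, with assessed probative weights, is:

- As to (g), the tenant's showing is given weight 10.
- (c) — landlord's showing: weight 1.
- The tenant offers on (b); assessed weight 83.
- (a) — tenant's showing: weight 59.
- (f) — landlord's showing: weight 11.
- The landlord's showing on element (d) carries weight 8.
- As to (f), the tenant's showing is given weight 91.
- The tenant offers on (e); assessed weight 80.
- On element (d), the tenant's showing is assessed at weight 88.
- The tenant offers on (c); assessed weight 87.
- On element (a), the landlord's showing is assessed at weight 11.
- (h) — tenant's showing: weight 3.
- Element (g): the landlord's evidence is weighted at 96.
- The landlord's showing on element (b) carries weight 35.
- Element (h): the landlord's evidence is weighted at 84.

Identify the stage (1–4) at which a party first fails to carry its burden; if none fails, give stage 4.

stage 4

Stage 1 — burden on tenant; standard: a preponderance (weight is at least 48).
    (a): 59 − 11 = 48 ≥ 48 [met]
    (b): 83 − 35 = 48 ≥ 48 [met]
  All elements met. The tenant retains the burden for Stage 2.
Stage 2 — burden on tenant; standard: a clear and cogent showing (weight exceeds 79).
    (c): 87 − 1 = 86 > 79 [met]
    (d): 88 − 8 = 80 > 79 [met]
  All elements met. The tenant retains the burden for Stage 3.
Stage 3 — burden on tenant; standard: a clear and cogent showing (weight exceeds 79).
    (e): 80 > 79 [met]
    (f): 91 − 11 = 80 > 79 [met]
  Stage 3 carried; the burden shifts to the landlord.
Stage 4 — burden on landlord; standard: a clear and cogent showing (weight exceeds 79).
    (g): 96 − 10 = 86 > 79 [met]
    (h): 84 − 3 = 81 > 79 [met]
  The landlord carries the last stage.
Every stage carried; the landlord prevails.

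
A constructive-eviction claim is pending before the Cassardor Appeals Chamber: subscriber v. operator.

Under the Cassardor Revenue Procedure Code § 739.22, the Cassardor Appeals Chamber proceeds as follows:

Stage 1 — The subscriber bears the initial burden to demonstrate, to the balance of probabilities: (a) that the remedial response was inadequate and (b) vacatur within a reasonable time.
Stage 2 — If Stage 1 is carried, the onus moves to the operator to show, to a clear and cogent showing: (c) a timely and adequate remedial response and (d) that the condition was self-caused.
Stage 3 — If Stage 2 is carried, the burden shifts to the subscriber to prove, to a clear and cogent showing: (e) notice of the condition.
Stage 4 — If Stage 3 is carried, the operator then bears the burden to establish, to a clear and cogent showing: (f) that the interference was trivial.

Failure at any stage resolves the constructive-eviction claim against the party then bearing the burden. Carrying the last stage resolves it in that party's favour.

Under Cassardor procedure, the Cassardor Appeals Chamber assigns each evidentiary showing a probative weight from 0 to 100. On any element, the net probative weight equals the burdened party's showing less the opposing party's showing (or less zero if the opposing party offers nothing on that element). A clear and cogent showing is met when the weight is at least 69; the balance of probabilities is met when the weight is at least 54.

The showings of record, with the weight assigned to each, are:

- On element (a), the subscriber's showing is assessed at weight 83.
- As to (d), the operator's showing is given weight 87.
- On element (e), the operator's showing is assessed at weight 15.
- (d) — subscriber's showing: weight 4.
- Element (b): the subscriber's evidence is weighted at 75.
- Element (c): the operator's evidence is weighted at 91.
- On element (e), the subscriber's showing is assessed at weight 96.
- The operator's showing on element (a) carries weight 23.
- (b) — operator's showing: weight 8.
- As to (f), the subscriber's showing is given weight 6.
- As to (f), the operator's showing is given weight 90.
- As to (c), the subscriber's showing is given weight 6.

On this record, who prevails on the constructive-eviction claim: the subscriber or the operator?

operator

Stage 1 — burden on subscriber; standard: the balance of probabilities (weight is at least 54).
    (a): 83 − 23 = 60 ≥ 54 [met]
    (b): 75 − 8 = 67 ≥ 54 [met]
  Stage 1 is satisfied; the onus moves to the operator.
Stage 2 — burden on operator; standard: a clear and cogent showing (weight is at least 69).
    (c): 91 − 6 = 85 ≥ 69 [met]
    (d): 87 − 4 = 83 ≥ 69 [met]
  The operator carries Stage 2; the subscriber now bears the burden.
Stage 3 — burden on subscriber; standard: a clear and cogent showing (weight is at least 69).
    (e): 96 − 15 = 81 ≥ 69 [met]
  Stage 3 carried; the burden shifts to the operator.
Stage 4 — burden on operator; standard: a clear and cogent showing (weight is at least 69).
    (f): 90 − 6 = 84 ≥ 69 [met]
  Stage 4 carried; the final stage is satisfied.
With every stage satisfied, the operator prevails.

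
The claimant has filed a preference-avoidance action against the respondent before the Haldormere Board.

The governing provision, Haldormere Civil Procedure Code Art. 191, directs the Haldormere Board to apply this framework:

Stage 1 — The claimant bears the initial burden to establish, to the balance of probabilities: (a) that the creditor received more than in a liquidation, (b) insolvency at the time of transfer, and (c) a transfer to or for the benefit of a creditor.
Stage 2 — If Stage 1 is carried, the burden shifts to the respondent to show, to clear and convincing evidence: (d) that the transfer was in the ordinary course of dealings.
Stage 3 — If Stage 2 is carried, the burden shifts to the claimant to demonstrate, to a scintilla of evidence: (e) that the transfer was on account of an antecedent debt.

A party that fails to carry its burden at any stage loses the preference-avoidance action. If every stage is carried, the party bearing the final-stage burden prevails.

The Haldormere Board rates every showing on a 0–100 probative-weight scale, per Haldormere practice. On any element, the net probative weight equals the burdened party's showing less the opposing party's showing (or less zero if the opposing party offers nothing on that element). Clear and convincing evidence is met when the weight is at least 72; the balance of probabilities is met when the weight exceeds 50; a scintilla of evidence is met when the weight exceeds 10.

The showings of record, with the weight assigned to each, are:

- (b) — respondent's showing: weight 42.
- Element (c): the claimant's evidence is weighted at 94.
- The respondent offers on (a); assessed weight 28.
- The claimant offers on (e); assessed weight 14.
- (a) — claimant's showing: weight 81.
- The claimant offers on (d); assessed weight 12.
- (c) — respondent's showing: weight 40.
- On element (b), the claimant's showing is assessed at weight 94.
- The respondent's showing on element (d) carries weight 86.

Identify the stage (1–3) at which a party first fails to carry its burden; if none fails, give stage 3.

stage 3

Stage 1 — burden on claimant; standard: the balance of probabilities (weight exceeds 50).
    (a): 81 − 28 = 53 > 50 [met]
    (b): 94 − 42 = 52 > 50 [met]
    (c): 94 − 40 = 54 > 50 [met]
  Stage 1 carried; the burden shifts to the respondent.
Stage 2 — burden on respondent; standard: clear and convincing evidence (weight is at least 72).
    (d): 86 − 12 = 74 ≥ 72 [met]
  The respondent carries Stage 2; the claimant now bears the burden.
Stage 3 — burden on claimant; standard: a scintilla of evidence (weight exceeds 10).
    (e): 14 > 10 [met]
  Stage 3 carried; the final stage is satisfied.
All stages carried — the claimant prevails.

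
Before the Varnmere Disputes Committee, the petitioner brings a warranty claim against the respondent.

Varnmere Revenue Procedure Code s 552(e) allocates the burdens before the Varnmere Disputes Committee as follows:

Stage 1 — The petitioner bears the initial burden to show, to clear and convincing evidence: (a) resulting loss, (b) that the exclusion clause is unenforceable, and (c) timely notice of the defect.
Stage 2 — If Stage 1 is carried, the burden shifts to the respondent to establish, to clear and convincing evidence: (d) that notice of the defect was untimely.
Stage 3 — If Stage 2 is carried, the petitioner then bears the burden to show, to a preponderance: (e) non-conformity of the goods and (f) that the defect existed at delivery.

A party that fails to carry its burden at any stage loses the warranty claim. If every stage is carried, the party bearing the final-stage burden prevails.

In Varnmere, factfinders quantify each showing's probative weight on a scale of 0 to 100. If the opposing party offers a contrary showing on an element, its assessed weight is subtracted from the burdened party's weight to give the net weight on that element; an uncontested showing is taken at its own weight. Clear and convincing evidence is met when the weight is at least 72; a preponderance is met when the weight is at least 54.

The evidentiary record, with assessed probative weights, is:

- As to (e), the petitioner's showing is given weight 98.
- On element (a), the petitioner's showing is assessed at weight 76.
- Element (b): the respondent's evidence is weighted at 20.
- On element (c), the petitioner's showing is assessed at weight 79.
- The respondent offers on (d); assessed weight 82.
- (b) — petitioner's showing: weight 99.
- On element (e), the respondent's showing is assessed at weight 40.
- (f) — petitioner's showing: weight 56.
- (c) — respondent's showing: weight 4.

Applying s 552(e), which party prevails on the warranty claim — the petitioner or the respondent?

petitioner

Stage 1 — burden on petitioner; standard: clear and convincing evidence (weight is at least 72).
    (a): 76 ≥ 72 [met]
    (b): 99 − 20 = 79 ≥ 72 [met]
    (c): 79 − 4 = 75 ≥ 72 [met]
  Stage 1 carried; the burden shifts to the respondent.
Stage 2 — burden on respondent; standard: clear and convincing evidence (weight is at least 72).
    (d): 82 ≥ 72 [met]
  Stage 2 is satisfied; the onus moves to the petitioner.
Stage 3 — burden on petitioner; standard: a preponderance (weight is at least 54).
    (e): 98 − 40 = 58 ≥ 54 [met]
    (f): 56 ≥ 54 [met]
  The petitioner carries the last stage.
With every stage satisfied, the petitioner prevails.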